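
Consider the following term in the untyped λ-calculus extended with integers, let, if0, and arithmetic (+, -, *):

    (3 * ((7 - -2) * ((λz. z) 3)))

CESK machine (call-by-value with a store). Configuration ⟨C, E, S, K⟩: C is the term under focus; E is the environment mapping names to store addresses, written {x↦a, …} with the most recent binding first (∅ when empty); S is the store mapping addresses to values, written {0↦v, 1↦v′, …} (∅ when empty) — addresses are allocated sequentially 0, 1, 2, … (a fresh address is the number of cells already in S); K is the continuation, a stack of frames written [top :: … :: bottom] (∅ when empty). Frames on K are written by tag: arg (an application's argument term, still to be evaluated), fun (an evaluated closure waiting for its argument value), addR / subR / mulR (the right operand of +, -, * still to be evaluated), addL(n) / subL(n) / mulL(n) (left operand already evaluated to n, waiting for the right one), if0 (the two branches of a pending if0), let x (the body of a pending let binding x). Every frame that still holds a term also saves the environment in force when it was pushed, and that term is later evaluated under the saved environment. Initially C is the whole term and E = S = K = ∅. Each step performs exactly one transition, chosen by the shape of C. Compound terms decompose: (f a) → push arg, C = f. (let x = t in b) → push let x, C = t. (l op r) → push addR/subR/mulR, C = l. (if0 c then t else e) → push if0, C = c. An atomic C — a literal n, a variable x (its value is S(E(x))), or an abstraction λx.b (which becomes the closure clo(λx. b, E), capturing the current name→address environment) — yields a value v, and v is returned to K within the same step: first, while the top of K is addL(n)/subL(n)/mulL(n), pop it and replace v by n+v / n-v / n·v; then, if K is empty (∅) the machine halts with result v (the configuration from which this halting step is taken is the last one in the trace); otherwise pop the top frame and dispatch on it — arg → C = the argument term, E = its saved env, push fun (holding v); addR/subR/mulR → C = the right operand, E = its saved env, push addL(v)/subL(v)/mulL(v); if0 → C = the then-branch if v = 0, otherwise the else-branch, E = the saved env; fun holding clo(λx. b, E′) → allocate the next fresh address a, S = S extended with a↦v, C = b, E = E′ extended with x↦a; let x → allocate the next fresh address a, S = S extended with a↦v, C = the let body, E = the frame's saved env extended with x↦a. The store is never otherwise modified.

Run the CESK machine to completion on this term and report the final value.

Answer: 81

Execution trace:
0. [C=(3 * ((7 - -2) * ((λz. z) 3))) | E=∅ | S=∅ | K=∅]
1. [C=3 | E=∅ | S=∅ | K=[mulR]]
2. [C=((7 - -2) * ((λz. z) 3)) | E=∅ | S=∅ | K=[mulL(3)]]
3. [C=(7 - -2) | E=∅ | S=∅ | K=[mulR :: mulL(3)]]
4. [C=7 | E=∅ | S=∅ | K=[subR :: mulR :: mulL(3)]]
5. [C=-2 | E=∅ | S=∅ | K=[subL(7) :: mulR :: mulL(3)]]
6. [C=((λz. z) 3) | E=∅ | S=∅ | K=[mulL(9) :: mulL(3)]]
7. [C=(λz. z) | E=∅ | S=∅ | K=[arg :: mulL(9) :: mulL(3)]]
8. [C=3 | E=∅ | S=∅ | K=[fun :: mulL(9) :: mulL(3)]]
9. [C=z | E={z↦0} | S={0↦3} | K=[mulL(9) :: mulL(3)]]
→ final value 81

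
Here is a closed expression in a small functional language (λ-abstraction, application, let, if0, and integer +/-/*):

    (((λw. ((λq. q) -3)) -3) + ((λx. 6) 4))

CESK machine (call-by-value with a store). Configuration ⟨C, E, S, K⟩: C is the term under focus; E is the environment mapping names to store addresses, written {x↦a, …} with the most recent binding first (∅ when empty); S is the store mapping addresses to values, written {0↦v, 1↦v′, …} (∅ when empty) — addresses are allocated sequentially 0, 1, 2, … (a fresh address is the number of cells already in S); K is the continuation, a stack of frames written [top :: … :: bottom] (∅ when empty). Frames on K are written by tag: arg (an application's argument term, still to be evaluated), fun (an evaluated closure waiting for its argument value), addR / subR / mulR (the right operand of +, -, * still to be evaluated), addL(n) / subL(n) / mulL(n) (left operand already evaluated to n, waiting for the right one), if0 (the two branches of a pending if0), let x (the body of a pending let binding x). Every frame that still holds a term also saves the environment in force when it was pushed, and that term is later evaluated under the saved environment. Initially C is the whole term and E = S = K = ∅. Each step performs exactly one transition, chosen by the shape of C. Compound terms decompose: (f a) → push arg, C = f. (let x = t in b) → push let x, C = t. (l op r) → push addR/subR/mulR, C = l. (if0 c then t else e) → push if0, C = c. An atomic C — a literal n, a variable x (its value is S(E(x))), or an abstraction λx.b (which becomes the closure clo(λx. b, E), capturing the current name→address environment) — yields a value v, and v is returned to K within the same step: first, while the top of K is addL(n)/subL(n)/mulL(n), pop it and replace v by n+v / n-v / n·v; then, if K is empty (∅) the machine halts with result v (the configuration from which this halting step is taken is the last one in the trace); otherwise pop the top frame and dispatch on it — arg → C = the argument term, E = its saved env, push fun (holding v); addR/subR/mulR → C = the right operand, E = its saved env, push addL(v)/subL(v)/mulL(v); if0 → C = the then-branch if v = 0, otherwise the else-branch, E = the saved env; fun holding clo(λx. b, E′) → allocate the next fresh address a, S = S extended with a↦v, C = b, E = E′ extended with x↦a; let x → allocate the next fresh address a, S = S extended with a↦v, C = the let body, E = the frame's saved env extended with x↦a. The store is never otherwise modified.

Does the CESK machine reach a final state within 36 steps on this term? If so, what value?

t=0: ⟨C=(((λw. ((λq. q) -3)) -3) + ((λx. 6) 4)); E=∅; S=∅; K=∅⟩
t=1: ⟨C=((λw. ((λq. q) -3)) -3); E=∅; S=∅; K=[addR]⟩
t=2: ⟨C=(λw. ((λq. q) -3)); E=∅; S=∅; K=[arg :: addR]⟩
t=3: ⟨C=-3; E=∅; S=∅; K=[fun :: addR]⟩
t=4: ⟨C=((λq. q) -3); E={w↦0}; S={0↦-3}; K=[addR]⟩
t=5: ⟨C=(λq. q); E={w↦0}; S={0↦-3}; K=[arg :: addR]⟩
t=6: ⟨C=-3; E={w↦0}; S={0↦-3}; K=[fun :: addR]⟩
t=7: ⟨C=q; E={q↦1, w↦0}; S={0↦-3, 1↦-3}; K=[addR]⟩
t=8: ⟨C=((λx. 6) 4); E=∅; S={0↦-3, 1↦-3}; K=[addL(-3)]⟩
t=9: ⟨C=(λx. 6); E=∅; S={0↦-3, 1↦-3}; K=[arg :: addL(-3)]⟩
t=10: ⟨C=4; E=∅; S={0↦-3, 1↦-3}; K=[fun :: addL(-3)]⟩
t=11: ⟨C=6; E={x↦2}; S={0↦-3, 1↦-3, 2↦4}; K=[addL(-3)]⟩
→ final value 3

Answer: 3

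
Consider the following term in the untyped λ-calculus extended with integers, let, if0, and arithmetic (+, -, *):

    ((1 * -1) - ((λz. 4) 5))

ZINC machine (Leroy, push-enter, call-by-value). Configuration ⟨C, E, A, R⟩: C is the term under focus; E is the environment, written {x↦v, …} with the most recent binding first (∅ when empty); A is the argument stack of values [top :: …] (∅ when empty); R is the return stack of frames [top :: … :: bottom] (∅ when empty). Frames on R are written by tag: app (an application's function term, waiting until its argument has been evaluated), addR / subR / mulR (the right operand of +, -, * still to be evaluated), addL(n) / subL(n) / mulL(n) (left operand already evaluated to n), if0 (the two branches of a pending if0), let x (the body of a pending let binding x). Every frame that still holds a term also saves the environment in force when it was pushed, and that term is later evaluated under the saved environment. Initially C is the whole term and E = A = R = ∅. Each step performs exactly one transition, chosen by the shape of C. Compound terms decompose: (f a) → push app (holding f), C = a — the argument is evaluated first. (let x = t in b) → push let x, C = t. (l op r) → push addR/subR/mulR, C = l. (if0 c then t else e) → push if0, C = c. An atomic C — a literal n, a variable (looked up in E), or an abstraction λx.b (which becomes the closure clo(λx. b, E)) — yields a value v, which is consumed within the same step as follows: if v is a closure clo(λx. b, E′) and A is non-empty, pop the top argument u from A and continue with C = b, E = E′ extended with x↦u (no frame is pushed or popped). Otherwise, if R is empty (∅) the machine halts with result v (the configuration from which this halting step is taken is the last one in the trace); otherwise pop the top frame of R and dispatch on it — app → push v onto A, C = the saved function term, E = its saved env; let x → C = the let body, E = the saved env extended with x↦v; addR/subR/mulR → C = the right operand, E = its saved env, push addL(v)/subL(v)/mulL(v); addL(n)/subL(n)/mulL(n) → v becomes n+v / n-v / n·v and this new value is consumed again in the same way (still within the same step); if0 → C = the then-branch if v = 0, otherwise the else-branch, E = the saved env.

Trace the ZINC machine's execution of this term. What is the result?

Answer: -5

Machine steps:
0. <C=((1 * -1) - ((λz. 4) 5)), E=∅, A=∅, R=∅>
1. <C=(1 * -1), E=∅, A=∅, R=[subR]>
2. <C=1, E=∅, A=∅, R=[mulR :: subR]>
3. <C=-1, E=∅, A=∅, R=[mulL(1) :: subR]>
4. <C=((λz. 4) 5), E=∅, A=∅, R=[subL(-1)]>
5. <C=5, E=∅, A=∅, R=[app :: subL(-1)]>
6. <C=(λz. 4), E=∅, A=[5], R=[subL(-1)]>
7. <C=4, E={z↦5}, A=∅, R=[subL(-1)]>
→ final value -5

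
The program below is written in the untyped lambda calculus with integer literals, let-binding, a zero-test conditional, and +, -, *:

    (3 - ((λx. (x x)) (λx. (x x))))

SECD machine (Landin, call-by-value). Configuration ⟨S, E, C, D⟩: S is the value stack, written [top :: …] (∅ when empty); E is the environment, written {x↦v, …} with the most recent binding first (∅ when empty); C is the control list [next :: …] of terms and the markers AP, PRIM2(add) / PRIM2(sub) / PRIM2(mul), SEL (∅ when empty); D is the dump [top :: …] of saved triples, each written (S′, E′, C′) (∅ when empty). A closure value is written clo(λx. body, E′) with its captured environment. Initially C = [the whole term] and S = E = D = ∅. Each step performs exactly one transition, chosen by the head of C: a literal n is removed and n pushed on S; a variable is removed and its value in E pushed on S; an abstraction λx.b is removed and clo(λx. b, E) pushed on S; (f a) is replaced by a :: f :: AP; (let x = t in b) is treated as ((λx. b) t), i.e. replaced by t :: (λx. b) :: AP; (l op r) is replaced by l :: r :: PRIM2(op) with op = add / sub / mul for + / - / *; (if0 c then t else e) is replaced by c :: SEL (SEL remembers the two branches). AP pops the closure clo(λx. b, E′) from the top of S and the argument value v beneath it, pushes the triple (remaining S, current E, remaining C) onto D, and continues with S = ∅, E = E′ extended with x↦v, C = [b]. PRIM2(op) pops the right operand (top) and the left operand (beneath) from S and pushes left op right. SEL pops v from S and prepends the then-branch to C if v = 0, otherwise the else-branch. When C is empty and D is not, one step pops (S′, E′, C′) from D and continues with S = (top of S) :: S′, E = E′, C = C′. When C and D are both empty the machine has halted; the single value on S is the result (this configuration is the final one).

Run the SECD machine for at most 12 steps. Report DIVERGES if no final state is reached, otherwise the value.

[0] <S=∅, E=∅, C=[(3 - ((λx. (x x)) (λx. (x x))))], D=∅>
[1] <S=∅, E=∅, C=[3 :: ((λx. (x x)) (λx. (x x))) :: PRIM2(sub)], D=∅>
[2] <S=[3], E=∅, C=[((λx. (x x)) (λx. (x x))) :: PRIM2(sub)], D=∅>
[3] <S=[3], E=∅, C=[(λx. (x x)) :: (λx. (x x)) :: AP :: PRIM2(sub)], D=∅>
[4] <S=[clo(λx. (x x), ∅) :: 3], E=∅, C=[(λx. (x x)) :: AP :: PRIM2(sub)], D=∅>
[5] <S=[clo(λx. (x x), ∅) :: clo(λx. (x x), ∅) :: 3], E=∅, C=[AP :: PRIM2(sub)], D=∅>
[6] <S=∅, E={x↦clo(λx. (x x), ∅)}, C=[(x x)], D=[([3], ∅, [PRIM2(sub)])]>
[7] <S=∅, E={x↦clo(λx. (x x), ∅)}, C=[x :: x :: AP], D=[([3], ∅, [PRIM2(sub)])]>
[8] <S=[clo(λx. (x x), ∅)], E={x↦clo(λx. (x x), ∅)}, C=[x :: AP], D=[([3], ∅, [PRIM2(sub)])]>
[9] <S=[clo(λx. (x x), ∅) :: clo(λx. (x x), ∅)], E={x↦clo(λx. (x x), ∅)}, C=[AP], D=[([3], ∅, [PRIM2(sub)])]>
[10] <S=∅, E={x↦clo(λx. (x x), ∅)}, C=[(x x)], D=[(∅, {x↦clo(λx. (x x), ∅)}, ∅) :: ([3], ∅, [PRIM2(sub)])]>
[11] <S=∅, E={x↦clo(λx. (x x), ∅)}, C=[x :: x :: AP], D=[(∅, {x↦clo(λx. (x x), ∅)}, ∅) :: ([3], ∅, [PRIM2(sub)])]>
[12] <S=[clo(λx. (x x), ∅)], E={x↦clo(λx. (x x), ∅)}, C=[x :: AP], D=[(∅, {x↦clo(λx. (x x), ∅)}, ∅) :: ([3], ∅, [PRIM2(sub)])]>
→ 12 transitions taken and the configuration is still not final: no result within 12 steps

Answer: DIVERGES (no final state within 12 steps)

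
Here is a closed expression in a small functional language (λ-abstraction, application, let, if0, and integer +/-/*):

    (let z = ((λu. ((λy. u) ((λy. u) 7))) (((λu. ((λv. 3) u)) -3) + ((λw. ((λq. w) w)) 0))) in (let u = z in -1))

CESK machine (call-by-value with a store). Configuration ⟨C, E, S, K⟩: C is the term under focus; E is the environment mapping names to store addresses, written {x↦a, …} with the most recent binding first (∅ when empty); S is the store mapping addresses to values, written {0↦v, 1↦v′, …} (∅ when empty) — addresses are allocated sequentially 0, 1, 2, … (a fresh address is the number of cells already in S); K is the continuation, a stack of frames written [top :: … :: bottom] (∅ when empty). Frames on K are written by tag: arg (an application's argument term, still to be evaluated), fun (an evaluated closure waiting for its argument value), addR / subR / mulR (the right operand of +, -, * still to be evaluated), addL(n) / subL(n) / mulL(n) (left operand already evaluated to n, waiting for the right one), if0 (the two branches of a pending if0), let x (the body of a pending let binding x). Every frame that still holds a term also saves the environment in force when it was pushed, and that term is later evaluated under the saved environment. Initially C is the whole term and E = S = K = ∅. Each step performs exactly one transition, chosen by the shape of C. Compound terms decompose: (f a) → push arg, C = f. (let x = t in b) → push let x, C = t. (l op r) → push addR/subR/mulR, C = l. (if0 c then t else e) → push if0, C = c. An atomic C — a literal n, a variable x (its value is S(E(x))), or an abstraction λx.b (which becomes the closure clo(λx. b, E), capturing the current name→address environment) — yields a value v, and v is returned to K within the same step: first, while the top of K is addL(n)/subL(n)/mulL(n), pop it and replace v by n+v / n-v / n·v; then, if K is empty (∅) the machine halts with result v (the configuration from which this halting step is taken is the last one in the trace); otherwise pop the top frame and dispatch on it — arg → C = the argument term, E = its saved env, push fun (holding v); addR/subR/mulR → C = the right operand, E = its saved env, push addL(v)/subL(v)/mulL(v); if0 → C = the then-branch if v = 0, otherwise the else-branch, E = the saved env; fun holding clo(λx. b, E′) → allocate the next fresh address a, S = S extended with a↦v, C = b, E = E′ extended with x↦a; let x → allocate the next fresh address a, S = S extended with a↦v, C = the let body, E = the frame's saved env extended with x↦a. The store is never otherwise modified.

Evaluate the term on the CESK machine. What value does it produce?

Answer: -1

Execution trace:
0. ⟨C=(let z = ((λu. ((λy. u) ((λy. u) 7))) (((λu. ((λv. 3) u)) -3) + ((λw. ((λq. w) w)) 0))) in (let u = z in -1)); E=∅; S=∅; K=∅⟩
1. ⟨C=((λu. ((λy. u) ((λy. u) 7))) (((λu. ((λv. 3) u)) -3) + ((λw. ((λq. w) w)) 0))); E=∅; S=∅; K=[let z]⟩
2. ⟨C=(λu. ((λy. u) ((λy. u) 7))); E=∅; S=∅; K=[arg :: let z]⟩
3. ⟨C=(((λu. ((λv. 3) u)) -3) + ((λw. ((λq. w) w)) 0)); E=∅; S=∅; K=[fun :: let z]⟩
4. ⟨C=((λu. ((λv. 3) u)) -3); E=∅; S=∅; K=[addR :: fun :: let z]⟩
5. ⟨C=(λu. ((λv. 3) u)); E=∅; S=∅; K=[arg :: addR :: fun :: let z]⟩
6. ⟨C=-3; E=∅; S=∅; K=[fun :: addR :: fun :: let z]⟩
7. ⟨C=((λv. 3) u); E={u↦0}; S={0↦-3}; K=[addR :: fun :: let z]⟩
8. ⟨C=(λv. 3); E={u↦0}; S={0↦-3}; K=[arg :: addR :: fun :: let z]⟩
9. ⟨C=u; E={u↦0}; S={0↦-3}; K=[fun :: addR :: fun :: let z]⟩
10. ⟨C=3; E={v↦1, u↦0}; S={0↦-3, 1↦-3}; K=[addR :: fun :: let z]⟩
11. ⟨C=((λw. ((λq. w) w)) 0); E=∅; S={0↦-3, 1↦-3}; K=[addL(3) :: fun :: let z]⟩
12. ⟨C=(λw. ((λq. w) w)); E=∅; S={0↦-3, 1↦-3}; K=[arg :: addL(3) :: fun :: let z]⟩
13. ⟨C=0; E=∅; S={0↦-3, 1↦-3}; K=[fun :: addL(3) :: fun :: let z]⟩
14. ⟨C=((λq. w) w); E={w↦2}; S={0↦-3, 1↦-3, 2↦0}; K=[addL(3) :: fun :: let z]⟩
15. ⟨C=(λq. w); E={w↦2}; S={0↦-3, 1↦-3, 2↦0}; K=[arg :: addL(3) :: fun :: let z]⟩
16. ⟨C=w; E={w↦2}; S={0↦-3, 1↦-3, 2↦0}; K=[fun :: addL(3) :: fun :: let z]⟩
17. ⟨C=w; E={q↦3, w↦2}; S={0↦-3, 1↦-3, 2↦0, 3↦0}; K=[addL(3) :: fun :: let z]⟩
18. ⟨C=((λy. u) ((λy. u) 7)); E={u↦4}; S={0↦-3, 1↦-3, 2↦0, 3↦0, 4↦3}; K=[let z]⟩
19. ⟨C=(λy. u); E={u↦4}; S={0↦-3, 1↦-3, 2↦0, 3↦0, 4↦3}; K=[arg :: let z]⟩
20. ⟨C=((λy. u) 7); E={u↦4}; S={0↦-3, 1↦-3, 2↦0, 3↦0, 4↦3}; K=[fun :: let z]⟩
21. ⟨C=(λy. u); E={u↦4}; S={0↦-3, 1↦-3, 2↦0, 3↦0, 4↦3}; K=[arg :: fun :: let z]⟩
22. ⟨C=7; E={u↦4}; S={0↦-3, 1↦-3, 2↦0, 3↦0, 4↦3}; K=[fun :: fun :: let z]⟩
23. ⟨C=u; E={y↦5, u↦4}; S={0↦-3, 1↦-3, 2↦0, 3↦0, 4↦3, 5↦7}; K=[fun :: let z]⟩
24. ⟨C=u; E={y↦6, u↦4}; S={0↦-3, 1↦-3, 2↦0, 3↦0, 4↦3, 5↦7, 6↦3}; K=[let z]⟩
25. ⟨C=(let u = z in -1); E={z↦7}; S={0↦-3, 1↦-3, 2↦0, 3↦0, 4↦3, 5↦7, 6↦3, 7↦3}; K=∅⟩
26. ⟨C=z; E={z↦7}; S={0↦-3, 1↦-3, 2↦0, 3↦0, 4↦3, 5↦7, 6↦3, 7↦3}; K=[let u]⟩
27. ⟨C=-1; E={u↦8, z↦7}; S={0↦-3, 1↦-3, 2↦0, 3↦0, 4↦3, 5↦7, 6↦3, 7↦3, 8↦3}; K=∅⟩
→ final value -1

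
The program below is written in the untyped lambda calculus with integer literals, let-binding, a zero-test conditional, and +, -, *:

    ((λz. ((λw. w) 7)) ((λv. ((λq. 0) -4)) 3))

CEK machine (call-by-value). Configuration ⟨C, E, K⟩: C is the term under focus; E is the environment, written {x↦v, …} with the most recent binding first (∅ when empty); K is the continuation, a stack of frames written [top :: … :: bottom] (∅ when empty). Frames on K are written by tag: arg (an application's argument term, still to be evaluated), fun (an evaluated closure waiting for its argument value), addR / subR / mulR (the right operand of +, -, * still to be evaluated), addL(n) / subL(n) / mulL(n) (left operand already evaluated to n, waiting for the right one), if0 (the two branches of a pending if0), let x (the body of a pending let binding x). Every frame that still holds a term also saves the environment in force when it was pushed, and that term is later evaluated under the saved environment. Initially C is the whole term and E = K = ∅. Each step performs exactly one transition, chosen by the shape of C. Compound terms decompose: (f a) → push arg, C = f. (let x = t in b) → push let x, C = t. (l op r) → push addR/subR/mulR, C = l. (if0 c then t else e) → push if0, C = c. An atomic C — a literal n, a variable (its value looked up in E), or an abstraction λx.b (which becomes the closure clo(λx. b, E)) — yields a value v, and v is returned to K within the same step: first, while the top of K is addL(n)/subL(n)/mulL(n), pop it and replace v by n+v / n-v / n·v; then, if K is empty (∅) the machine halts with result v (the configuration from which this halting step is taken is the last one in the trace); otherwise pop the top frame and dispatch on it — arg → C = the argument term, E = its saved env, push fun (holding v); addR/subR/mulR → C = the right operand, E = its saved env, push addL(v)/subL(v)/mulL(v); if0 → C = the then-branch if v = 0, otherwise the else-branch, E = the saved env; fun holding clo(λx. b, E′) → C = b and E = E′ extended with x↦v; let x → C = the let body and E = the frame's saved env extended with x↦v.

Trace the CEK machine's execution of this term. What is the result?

[0] <C=((λz. ((λw. w) 7)) ((λv. ((λq. 0) -4)) 3)), E=∅, K=∅>
[1] <C=(λz. ((λw. w) 7)), E=∅, K=[arg]>
[2] <C=((λv. ((λq. 0) -4)) 3), E=∅, K=[fun]>
[3] <C=(λv. ((λq. 0) -4)), E=∅, K=[arg :: fun]>
[4] <C=3, E=∅, K=[fun :: fun]>
[5] <C=((λq. 0) -4), E={v↦3}, K=[fun]>
[6] <C=(λq. 0), E={v↦3}, K=[arg :: fun]>
[7] <C=-4, E={v↦3}, K=[fun :: fun]>
[8] <C=0, E={q↦-4, v↦3}, K=[fun]>
[9] <C=((λw. w) 7), E={z↦0}, K=∅>
[10] <C=(λw. w), E={z↦0}, K=[arg]>
[11] <C=7, E={z↦0}, K=[fun]>
[12] <C=w, E={w↦7, z↦0}, K=∅>
→ final value 7

Answer: 7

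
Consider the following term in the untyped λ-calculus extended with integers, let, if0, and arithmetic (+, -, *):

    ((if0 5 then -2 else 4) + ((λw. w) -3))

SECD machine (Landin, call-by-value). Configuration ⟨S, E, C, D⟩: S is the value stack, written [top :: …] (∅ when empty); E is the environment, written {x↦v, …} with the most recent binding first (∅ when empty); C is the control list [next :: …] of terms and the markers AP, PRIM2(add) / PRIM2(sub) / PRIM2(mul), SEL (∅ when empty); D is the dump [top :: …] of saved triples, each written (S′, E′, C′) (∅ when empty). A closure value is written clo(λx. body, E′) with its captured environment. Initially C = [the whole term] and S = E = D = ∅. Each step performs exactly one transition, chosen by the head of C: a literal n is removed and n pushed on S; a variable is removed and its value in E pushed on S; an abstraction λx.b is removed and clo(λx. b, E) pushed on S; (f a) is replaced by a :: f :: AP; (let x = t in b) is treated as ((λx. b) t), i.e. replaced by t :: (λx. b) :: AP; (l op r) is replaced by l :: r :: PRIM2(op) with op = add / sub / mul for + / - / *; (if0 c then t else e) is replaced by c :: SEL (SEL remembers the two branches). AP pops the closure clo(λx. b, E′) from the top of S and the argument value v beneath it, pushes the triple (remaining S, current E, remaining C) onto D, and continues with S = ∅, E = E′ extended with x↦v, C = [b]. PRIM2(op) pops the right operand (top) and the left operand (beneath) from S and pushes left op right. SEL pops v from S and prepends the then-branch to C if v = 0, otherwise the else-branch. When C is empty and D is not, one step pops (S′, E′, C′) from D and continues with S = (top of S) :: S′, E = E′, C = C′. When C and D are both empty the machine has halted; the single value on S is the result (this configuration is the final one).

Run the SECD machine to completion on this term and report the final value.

Answer: 1

Execution trace:
t=0: [S=∅ | E=∅ | C=[((if0 5 then -2 else 4) + ((λw. w) -3))] | D=∅]
t=1: [S=∅ | E=∅ | C=[(if0 5 then -2 else 4) :: ((λw. w) -3) :: PRIM2(add)] | D=∅]
t=2: [S=∅ | E=∅ | C=[5 :: SEL :: ((λw. w) -3) :: PRIM2(add)] | D=∅]
t=3: [S=[5] | E=∅ | C=[SEL :: ((λw. w) -3) :: PRIM2(add)] | D=∅]
t=4: [S=∅ | E=∅ | C=[4 :: ((λw. w) -3) :: PRIM2(add)] | D=∅]
t=5: [S=[4] | E=∅ | C=[((λw. w) -3) :: PRIM2(add)] | D=∅]
t=6: [S=[4] | E=∅ | C=[-3 :: (λw. w) :: AP :: PRIM2(add)] | D=∅]
t=7: [S=[-3 :: 4] | E=∅ | C=[(λw. w) :: AP :: PRIM2(add)] | D=∅]
t=8: [S=[clo(λw. w, ∅) :: -3 :: 4] | E=∅ | C=[AP :: PRIM2(add)] | D=∅]
t=9: [S=∅ | E={w↦-3} | C=[w] | D=[([4], ∅, [PRIM2(add)])]]
t=10: [S=[-3] | E={w↦-3} | C=∅ | D=[([4], ∅, [PRIM2(add)])]]
t=11: [S=[-3 :: 4] | E=∅ | C=[PRIM2(add)] | D=∅]
t=12: [S=[1] | E=∅ | C=∅ | D=∅]
→ final value 1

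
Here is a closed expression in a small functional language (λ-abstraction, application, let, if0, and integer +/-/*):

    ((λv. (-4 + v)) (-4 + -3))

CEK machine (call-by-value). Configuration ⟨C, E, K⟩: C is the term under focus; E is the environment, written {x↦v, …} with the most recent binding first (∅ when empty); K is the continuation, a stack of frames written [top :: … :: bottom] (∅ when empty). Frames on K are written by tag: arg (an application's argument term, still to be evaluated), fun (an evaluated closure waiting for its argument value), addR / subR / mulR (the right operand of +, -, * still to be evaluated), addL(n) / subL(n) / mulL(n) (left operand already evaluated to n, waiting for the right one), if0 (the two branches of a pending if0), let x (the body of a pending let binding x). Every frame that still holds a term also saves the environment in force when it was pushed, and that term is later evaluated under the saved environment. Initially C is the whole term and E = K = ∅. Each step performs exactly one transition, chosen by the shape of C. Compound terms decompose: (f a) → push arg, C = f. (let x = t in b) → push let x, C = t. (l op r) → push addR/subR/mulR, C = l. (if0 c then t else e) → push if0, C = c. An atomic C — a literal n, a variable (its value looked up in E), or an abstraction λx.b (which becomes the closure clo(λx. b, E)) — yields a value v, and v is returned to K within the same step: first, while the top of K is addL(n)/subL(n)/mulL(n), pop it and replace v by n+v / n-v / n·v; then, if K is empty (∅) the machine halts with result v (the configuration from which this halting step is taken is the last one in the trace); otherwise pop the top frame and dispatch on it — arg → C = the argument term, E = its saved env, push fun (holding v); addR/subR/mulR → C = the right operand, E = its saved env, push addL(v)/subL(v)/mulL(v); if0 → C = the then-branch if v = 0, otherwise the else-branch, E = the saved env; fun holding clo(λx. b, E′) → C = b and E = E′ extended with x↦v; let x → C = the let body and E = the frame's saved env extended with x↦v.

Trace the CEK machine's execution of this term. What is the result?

Answer: -11

Machine steps:
0. [C=((λv. (-4 + v)) (-4 + -3)) | E=∅ | K=∅]
1. [C=(λv. (-4 + v)) | E=∅ | K=[arg]]
2. [C=(-4 + -3) | E=∅ | K=[fun]]
3. [C=-4 | E=∅ | K=[addR :: fun]]
4. [C=-3 | E=∅ | K=[addL(-4) :: fun]]
5. [C=(-4 + v) | E={v↦-7} | K=∅]
6. [C=-4 | E={v↦-7} | K=[addR]]
7. [C=v | E={v↦-7} | K=[addL(-4)]]
→ final value -11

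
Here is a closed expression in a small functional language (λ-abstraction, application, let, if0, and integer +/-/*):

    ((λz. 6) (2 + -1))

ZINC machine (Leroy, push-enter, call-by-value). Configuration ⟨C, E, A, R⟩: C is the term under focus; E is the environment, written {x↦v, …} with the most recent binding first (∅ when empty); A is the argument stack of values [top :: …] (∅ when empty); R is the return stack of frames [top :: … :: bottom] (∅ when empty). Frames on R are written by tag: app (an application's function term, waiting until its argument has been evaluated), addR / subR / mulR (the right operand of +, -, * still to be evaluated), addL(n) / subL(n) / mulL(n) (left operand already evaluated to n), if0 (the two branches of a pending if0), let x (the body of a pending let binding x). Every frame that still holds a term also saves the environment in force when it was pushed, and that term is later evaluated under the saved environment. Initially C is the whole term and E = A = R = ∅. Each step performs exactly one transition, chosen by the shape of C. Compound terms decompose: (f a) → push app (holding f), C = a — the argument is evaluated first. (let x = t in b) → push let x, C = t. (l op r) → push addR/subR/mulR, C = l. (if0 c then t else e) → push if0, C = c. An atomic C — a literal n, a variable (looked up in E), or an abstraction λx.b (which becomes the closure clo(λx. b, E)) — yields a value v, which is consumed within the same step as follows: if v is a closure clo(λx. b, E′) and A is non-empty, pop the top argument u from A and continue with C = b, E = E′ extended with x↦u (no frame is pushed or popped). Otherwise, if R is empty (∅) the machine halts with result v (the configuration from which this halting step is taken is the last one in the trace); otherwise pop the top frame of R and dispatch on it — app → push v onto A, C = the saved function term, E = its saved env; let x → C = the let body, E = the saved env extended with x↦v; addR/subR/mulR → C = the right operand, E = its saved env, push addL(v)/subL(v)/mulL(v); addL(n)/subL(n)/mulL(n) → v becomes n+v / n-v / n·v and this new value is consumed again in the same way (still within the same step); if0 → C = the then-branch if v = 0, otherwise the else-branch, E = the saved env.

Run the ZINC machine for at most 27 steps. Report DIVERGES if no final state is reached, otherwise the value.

Answer: 6

Derivation:
[0] [C=((λz. 6) (2 + -1)) | E=∅ | A=∅ | R=∅]
[1] [C=(2 + -1) | E=∅ | A=∅ | R=[app]]
[2] [C=2 | E=∅ | A=∅ | R=[addR :: app]]
[3] [C=-1 | E=∅ | A=∅ | R=[addL(2) :: app]]
[4] [C=(λz. 6) | E=∅ | A=[1] | R=∅]
[5] [C=6 | E={z↦1} | A=∅ | R=∅]
→ final value 6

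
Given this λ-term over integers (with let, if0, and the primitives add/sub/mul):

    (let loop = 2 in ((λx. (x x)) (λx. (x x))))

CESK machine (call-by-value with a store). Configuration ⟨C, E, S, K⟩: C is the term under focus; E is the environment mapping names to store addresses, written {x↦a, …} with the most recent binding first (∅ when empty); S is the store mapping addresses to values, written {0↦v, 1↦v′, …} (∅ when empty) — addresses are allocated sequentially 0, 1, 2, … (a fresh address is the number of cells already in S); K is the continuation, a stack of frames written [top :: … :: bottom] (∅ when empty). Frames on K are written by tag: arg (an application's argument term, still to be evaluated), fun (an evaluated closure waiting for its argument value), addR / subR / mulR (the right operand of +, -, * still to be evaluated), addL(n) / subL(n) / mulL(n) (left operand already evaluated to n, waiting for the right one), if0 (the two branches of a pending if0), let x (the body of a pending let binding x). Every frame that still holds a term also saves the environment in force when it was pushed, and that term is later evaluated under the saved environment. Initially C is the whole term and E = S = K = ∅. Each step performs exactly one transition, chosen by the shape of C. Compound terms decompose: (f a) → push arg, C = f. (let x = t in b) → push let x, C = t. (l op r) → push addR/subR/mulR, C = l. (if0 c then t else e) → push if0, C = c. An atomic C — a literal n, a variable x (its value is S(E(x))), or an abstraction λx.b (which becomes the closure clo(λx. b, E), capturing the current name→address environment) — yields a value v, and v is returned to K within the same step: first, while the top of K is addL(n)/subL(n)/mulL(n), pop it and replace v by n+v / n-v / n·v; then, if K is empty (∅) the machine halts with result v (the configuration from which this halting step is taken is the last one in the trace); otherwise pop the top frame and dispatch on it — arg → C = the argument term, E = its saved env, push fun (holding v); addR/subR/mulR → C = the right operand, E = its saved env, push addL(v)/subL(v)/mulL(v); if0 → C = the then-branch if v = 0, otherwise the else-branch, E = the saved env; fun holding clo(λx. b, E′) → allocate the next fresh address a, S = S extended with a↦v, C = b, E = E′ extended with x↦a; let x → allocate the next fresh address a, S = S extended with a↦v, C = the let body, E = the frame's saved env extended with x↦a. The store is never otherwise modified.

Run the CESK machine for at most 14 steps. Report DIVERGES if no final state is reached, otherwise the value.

Answer: DIVERGES (no final state within 14 steps)

Machine steps:
step 0: [C=(let loop = 2 in ((λx. (x x)) (λx. (x x)))) | E=∅ | S=∅ | K=∅]
step 1: [C=2 | E=∅ | S=∅ | K=[let loop]]
step 2: [C=((λx. (x x)) (λx. (x x))) | E={loop↦0} | S={0↦2} | K=∅]
step 3: [C=(λx. (x x)) | E={loop↦0} | S={0↦2} | K=[arg]]
step 4: [C=(λx. (x x)) | E={loop↦0} | S={0↦2} | K=[fun]]
step 5: [C=(x x) | E={x↦1, loop↦0} | S={0↦2, 1↦clo(λx. (x x), {loop↦0})} | K=∅]
step 6: [C=x | E={x↦1, loop↦0} | S={0↦2, 1↦clo(λx. (x x), {loop↦0})} | K=[arg]]
step 7: [C=x | E={x↦1, loop↦0} | S={0↦2, 1↦clo(λx. (x x), {loop↦0})} | K=[fun]]
step 8: [C=(x x) | E={x↦2, loop↦0} | S={0↦2, 1↦clo(λx. (x x), {loop↦0}), 2↦clo(λx. (x x), {loop↦0})} | K=∅]
step 9: [C=x | E={x↦2, loop↦0} | S={0↦2, 1↦clo(λx. (x x), {loop↦0}), 2↦clo(λx. (x x), {loop↦0})} | K=[arg]]
step 10: [C=x | E={x↦2, loop↦0} | S={0↦2, 1↦clo(λx. (x x), {loop↦0}), 2↦clo(λx. (x x), {loop↦0})} | K=[fun]]
step 11: [C=(x x) | E={x↦3, loop↦0} | S={0↦2, 1↦clo(λx. (x x), {loop↦0}), 2↦clo(λx. (x x), {loop↦0}), 3↦clo(λx. (x x), {loop↦0})} | K=∅]
step 12: [C=x | E={x↦3, loop↦0} | S={0↦2, 1↦clo(λx. (x x), {loop↦0}), 2↦clo(λx. (x x), {loop↦0}), 3↦clo(λx. (x x), {loop↦0})} | K=[arg]]
step 13: [C=x | E={x↦3, loop↦0} | S={0↦2, 1↦clo(λx. (x x), {loop↦0}), 2↦clo(λx. (x x), {loop↦0}), 3↦clo(λx. (x x), {loop↦0})} | K=[fun]]
step 14: [C=(x x) | E={x↦4, loop↦0} | S={0↦2, 1↦clo(λx. (x x), {loop↦0}), 2↦clo(λx. (x x), {loop↦0}), 3↦clo(λx. (x x), {loop↦0}), 4↦clo(λx. (x x), {loop↦0})} | K=∅]
→ 14 transitions taken and the configuration is still not final: no result within 14 steps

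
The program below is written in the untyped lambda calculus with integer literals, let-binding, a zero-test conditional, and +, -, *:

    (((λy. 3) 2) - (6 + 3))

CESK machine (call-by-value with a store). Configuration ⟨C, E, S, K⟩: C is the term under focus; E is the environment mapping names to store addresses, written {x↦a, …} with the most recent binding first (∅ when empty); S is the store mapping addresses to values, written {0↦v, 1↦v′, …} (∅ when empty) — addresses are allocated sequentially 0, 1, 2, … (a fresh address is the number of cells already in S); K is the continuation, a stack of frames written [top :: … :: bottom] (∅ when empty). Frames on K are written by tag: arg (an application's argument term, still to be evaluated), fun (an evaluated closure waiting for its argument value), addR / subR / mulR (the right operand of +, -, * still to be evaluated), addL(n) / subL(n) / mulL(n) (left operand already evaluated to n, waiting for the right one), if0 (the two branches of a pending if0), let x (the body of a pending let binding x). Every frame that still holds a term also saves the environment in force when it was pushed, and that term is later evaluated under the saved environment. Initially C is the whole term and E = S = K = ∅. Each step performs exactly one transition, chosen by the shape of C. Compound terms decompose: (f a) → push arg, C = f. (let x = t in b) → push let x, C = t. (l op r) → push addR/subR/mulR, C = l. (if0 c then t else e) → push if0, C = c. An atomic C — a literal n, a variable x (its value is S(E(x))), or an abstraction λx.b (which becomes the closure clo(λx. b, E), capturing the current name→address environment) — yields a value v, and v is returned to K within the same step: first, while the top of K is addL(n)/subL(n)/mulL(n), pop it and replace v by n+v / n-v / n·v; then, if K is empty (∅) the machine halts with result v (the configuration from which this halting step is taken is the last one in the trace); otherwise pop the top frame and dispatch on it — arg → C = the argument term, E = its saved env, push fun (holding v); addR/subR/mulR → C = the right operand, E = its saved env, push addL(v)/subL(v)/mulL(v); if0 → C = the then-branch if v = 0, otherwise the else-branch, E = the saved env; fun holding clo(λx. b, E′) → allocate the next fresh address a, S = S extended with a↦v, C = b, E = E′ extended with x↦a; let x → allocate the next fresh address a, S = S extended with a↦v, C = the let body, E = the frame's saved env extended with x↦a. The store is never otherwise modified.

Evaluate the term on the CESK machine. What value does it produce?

step 0: [C=(((λy. 3) 2) - (6 + 3)) | E=∅ | S=∅ | K=∅]
step 1: [C=((λy. 3) 2) | E=∅ | S=∅ | K=[subR]]
step 2: [C=(λy. 3) | E=∅ | S=∅ | K=[arg :: subR]]
step 3: [C=2 | E=∅ | S=∅ | K=[fun :: subR]]
step 4: [C=3 | E={y↦0} | S={0↦2} | K=[subR]]
step 5: [C=(6 + 3) | E=∅ | S={0↦2} | K=[subL(3)]]
step 6: [C=6 | E=∅ | S={0↦2} | K=[addR :: subL(3)]]
step 7: [C=3 | E=∅ | S={0↦2} | K=[addL(6) :: subL(3)]]
→ final value -6

Answer: -6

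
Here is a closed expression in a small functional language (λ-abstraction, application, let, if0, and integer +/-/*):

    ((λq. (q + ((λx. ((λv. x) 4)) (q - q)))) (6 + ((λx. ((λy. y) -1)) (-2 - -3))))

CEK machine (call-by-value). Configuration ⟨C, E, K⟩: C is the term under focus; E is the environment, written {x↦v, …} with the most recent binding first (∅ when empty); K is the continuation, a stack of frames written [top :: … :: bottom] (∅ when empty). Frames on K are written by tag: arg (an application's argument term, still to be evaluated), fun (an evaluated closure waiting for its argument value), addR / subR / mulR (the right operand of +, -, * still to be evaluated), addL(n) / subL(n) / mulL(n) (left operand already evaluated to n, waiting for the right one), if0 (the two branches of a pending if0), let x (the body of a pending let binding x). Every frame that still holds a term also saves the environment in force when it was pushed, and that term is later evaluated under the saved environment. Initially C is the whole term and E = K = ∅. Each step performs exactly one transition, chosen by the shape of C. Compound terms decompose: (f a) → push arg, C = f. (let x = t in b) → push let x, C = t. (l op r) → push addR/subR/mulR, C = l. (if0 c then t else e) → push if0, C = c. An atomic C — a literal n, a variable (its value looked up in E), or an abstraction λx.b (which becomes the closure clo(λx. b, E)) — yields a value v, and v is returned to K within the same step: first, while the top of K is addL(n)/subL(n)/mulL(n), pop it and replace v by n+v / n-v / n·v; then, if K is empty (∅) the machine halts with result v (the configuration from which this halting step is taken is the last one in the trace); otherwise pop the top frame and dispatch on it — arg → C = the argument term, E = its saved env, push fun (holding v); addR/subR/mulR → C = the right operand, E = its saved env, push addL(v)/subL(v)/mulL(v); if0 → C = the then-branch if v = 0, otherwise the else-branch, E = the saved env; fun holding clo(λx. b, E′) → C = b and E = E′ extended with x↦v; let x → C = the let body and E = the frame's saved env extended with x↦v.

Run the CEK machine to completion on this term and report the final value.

Answer: 5

Derivation:
step 0: [C=((λq. (q + ((λx. ((λv. x) 4)) (q - q)))) (6 + ((λx. ((λy. y) -1)) (-2 - -3)))) | E=∅ | K=∅]
step 1: [C=(λq. (q + ((λx. ((λv. x) 4)) (q - q)))) | E=∅ | K=[arg]]
step 2: [C=(6 + ((λx. ((λy. y) -1)) (-2 - -3))) | E=∅ | K=[fun]]
step 3: [C=6 | E=∅ | K=[addR :: fun]]
step 4: [C=((λx. ((λy. y) -1)) (-2 - -3)) | E=∅ | K=[addL(6) :: fun]]
step 5: [C=(λx. ((λy. y) -1)) | E=∅ | K=[arg :: addL(6) :: fun]]
step 6: [C=(-2 - -3) | E=∅ | K=[fun :: addL(6) :: fun]]
step 7: [C=-2 | E=∅ | K=[subR :: fun :: addL(6) :: fun]]
step 8: [C=-3 | E=∅ | K=[subL(-2) :: fun :: addL(6) :: fun]]
step 9: [C=((λy. y) -1) | E={x↦1} | K=[addL(6) :: fun]]
step 10: [C=(λy. y) | E={x↦1} | K=[arg :: addL(6) :: fun]]
step 11: [C=-1 | E={x↦1} | K=[fun :: addL(6) :: fun]]
step 12: [C=y | E={y↦-1, x↦1} | K=[addL(6) :: fun]]
step 13: [C=(q + ((λx. ((λv. x) 4)) (q - q))) | E={q↦5} | K=∅]
step 14: [C=q | E={q↦5} | K=[addR]]
step 15: [C=((λx. ((λv. x) 4)) (q - q)) | E={q↦5} | K=[addL(5)]]
step 16: [C=(λx. ((λv. x) 4)) | E={q↦5} | K=[arg :: addL(5)]]
step 17: [C=(q - q) | E={q↦5} | K=[fun :: addL(5)]]
step 18: [C=q | E={q↦5} | K=[subR :: fun :: addL(5)]]
step 19: [C=q | E={q↦5} | K=[subL(5) :: fun :: addL(5)]]
step 20: [C=((λv. x) 4) | E={x↦0, q↦5} | K=[addL(5)]]
step 21: [C=(λv. x) | E={x↦0, q↦5} | K=[arg :: addL(5)]]
step 22: [C=4 | E={x↦0, q↦5} | K=[fun :: addL(5)]]
step 23: [C=x | E={v↦4, x↦0, q↦5} | K=[addL(5)]]
→ final value 5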